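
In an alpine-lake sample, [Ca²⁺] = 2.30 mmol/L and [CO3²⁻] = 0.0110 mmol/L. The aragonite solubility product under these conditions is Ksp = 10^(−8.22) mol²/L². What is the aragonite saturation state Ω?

Ksp = 10^(−8.22) = 6.026×10^-9
Ω = [Ca²⁺][CO3²⁻]/Ksp = (2.30×10^-3)(0.0110×10^-3) / 6.026×10^-9 = 4.20

Ω = 4.20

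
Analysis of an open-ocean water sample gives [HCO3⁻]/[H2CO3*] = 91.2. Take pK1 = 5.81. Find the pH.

pH = 7.77

From K1 = [H⁺][HCO3⁻]/[H2CO3*]:  pH = pK1 + log₁₀([HCO3⁻]/[H2CO3*])
log₁₀(91.2) = +1.960
pH = 5.81 + (+1.960) = 7.77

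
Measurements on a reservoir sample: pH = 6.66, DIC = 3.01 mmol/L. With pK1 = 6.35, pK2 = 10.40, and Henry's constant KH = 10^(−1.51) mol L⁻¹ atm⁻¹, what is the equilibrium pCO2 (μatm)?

α₀ = 1 / (1 + K1/[H⁺] + K1K2/[H⁺]²) = 1 / (1 + 10^+0.31 + 10^-3.43)
   = 1 / (1 + 2.0417 + 0.00037154) = 1/3.0421 = 0.3287
[CO2*] = α₀ × DIC = 0.3287 × 3.01 = 0.9894 mmol/L
pCO2 = [CO2*]/KH = 9.894×10^-4 / 3.090×10^-2 = 3.20×10^4 μatm

pCO2 = 3.20×10^4 μatm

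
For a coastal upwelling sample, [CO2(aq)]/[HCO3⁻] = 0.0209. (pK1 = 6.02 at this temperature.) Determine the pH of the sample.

From K1 = [H⁺][HCO3⁻]/[CO2(aq)]:  pH = pK1 − log₁₀([CO2(aq)]/[HCO3⁻])
log₁₀(0.0209) = -1.680
pH = 6.02 − (-1.680) = 7.70

pH = 7.70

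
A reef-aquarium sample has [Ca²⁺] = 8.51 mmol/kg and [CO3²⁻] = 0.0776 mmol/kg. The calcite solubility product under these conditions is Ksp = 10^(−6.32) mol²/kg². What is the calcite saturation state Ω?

Ω = 1.38

Ksp = 10^(−6.32) = 4.786×10^-7
Ω = [Ca²⁺][CO3²⁻]/Ksp = (8.51×10^-3)(0.0776×10^-3) / 4.786×10^-7 = 1.38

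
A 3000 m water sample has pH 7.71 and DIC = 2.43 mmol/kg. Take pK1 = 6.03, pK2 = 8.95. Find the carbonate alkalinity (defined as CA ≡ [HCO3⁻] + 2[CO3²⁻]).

CA = [HCO3⁻] + 2[CO3²⁻] = (α₁ + 2α₂)·DIC
At pH 7.71: [H⁺]/K1 = 10^-1.68 = 0.020893, K2/[H⁺] = 10^-1.24 = 0.057544
α₁ = 1/(1 + 0.020893 + 0.057544) = 1/1.0784 = 0.9273; α₂ = α₁·K2/[H⁺] = 0.05336
α₁ + 2α₂ = 1.0340
CA = 1.0340 × 2.43 = 2.51 mmol/kg

CA = 2.51 mmol/kg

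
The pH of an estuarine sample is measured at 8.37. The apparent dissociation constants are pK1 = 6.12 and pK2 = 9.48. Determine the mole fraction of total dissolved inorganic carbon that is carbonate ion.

α₂ = 0.0717

α₂ = 1 / (1 + [H⁺]/K2 + [H⁺]²/(K1K2)) = 1 / (1 + 10^+1.11 + 10^-1.14)
   = 1 / (1 + 12.882 + 0.072444) = 1/13.955 = 0.07166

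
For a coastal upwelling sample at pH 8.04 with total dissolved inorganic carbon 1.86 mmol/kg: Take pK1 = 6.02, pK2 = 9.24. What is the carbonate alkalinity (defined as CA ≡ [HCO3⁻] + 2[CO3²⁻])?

CA = [HCO3⁻] + 2[CO3²⁻] = (α₁ + 2α₂)·DIC
At pH 8.04: [H⁺]/K1 = 10^-2.02 = 0.0095499, K2/[H⁺] = 10^-1.20 = 0.063096
α₁ = 1/(1 + 0.0095499 + 0.063096) = 1/1.0726 = 0.9323; α₂ = α₁·K2/[H⁺] = 0.05882
α₁ + 2α₂ = 1.0499
CA = 1.0499 × 1.86 = 1.95 mmol/kg

CA = 1.95 mmol/kg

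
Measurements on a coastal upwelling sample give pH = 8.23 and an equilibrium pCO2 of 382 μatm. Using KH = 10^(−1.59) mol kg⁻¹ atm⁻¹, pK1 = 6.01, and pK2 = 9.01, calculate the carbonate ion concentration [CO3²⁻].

[CO2*] = KH · pCO2 = 10^(−1.59) × 382×10^-6 = 9.819×10^-6 mol/kg
α₀ = 1/(1 + K1/[H⁺] + K1K2/[H⁺]²) = 1/(1 + 10^+2.22 + 10^+1.44) = 0.005141
DIC = [CO2*]/α₀ = 9.819×10^-6 / 0.005141 = 1.910 mmol/kg
[CO3²⁻] = α₂·DIC; α₂ = 0.1416, so [CO3²⁻] = 0.1416 × 1.910 = 0.270 mmol/kg

[CO3²⁻] = 0.270 mmol/kg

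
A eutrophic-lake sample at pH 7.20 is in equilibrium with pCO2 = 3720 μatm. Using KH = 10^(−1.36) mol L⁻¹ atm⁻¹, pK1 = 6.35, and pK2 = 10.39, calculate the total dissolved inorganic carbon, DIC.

DIC = 1.31 mmol/L

[CO2*] = KH · pCO2 = 10^(−1.36) × 3720×10^-6 = 1.624×10^-4 mol/L
α₀ = 1/(1 + K1/[H⁺] + K1K2/[H⁺]²) = 1/(1 + 10^+0.85 + 10^-2.34) = 0.1237
DIC = [CO2*]/α₀ = 1.624×10^-4 / 0.1237 = 1.31 mmol/L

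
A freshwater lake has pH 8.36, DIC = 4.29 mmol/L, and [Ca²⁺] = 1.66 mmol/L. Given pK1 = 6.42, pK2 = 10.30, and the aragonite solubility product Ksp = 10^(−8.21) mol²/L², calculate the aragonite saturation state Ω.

α₂ = 1 / (1 + [H⁺]/K2 + [H⁺]²/(K1K2)) = 1 / (1 + 10^+1.94 + 10^+0.00)
   = 1 / (1 + 87.096 + 1.0000) = 1/89.096 = 0.01122
[CO3²⁻] = α₂ × DIC = 0.01122 × 4.29 = 0.04815 mmol/L
Ksp = 10^(−8.21) = 6.166×10^-9
Ω = [Ca²⁺][CO3²⁻]/Ksp = (1.66×10^-3)(4.815×10^-5) / 6.166×10^-9 = 13.0

Ω = 13.0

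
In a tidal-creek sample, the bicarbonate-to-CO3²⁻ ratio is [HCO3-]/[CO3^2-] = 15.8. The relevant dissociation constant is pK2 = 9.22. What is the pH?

pH = 8.02

From K2 = [H⁺][CO3^2-]/[HCO3-]:  pH = pK2 − log₁₀([HCO3-]/[CO3^2-])
log₁₀(15.8) = +1.199
pH = 9.22 − (+1.199) = 8.02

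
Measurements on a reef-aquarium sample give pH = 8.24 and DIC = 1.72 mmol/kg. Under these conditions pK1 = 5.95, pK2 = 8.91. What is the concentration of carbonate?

[CO3²⁻] = 0.302 mmol/kg

α₂ = 1 / (1 + [H⁺]/K2 + [H⁺]²/(K1K2)) = 1 / (1 + 10^+0.67 + 10^-1.62)
   = 1 / (1 + 4.6774 + 0.023988) = 1/5.7013 = 0.1754
[CO3²⁻] = α₂ × DIC = 0.1754 × 1.72 = 0.302 mmol/kg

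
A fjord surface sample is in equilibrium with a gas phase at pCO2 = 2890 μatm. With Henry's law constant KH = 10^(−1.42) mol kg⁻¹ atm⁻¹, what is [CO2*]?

[CO2*] = 110 μmol/kg

KH = 10^(−1.42) = 3.802×10^-2 mol kg⁻¹ atm⁻¹
[CO2*] = KH · pCO2 = 3.802×10^-2 × 2890×10^-6 atm = 1.10×10^-4 mol/kg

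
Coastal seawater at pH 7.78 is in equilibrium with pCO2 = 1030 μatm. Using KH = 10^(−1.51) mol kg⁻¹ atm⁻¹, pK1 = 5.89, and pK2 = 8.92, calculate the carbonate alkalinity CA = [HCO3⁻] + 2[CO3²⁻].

CA = 2.83 mmol/kg

[CO2*] = KH · pCO2 = 10^(−1.51) × 1030×10^-6 = 3.183×10^-5 mol/kg
α₀ = 1/(1 + K1/[H⁺] + K1K2/[H⁺]²) = 1/(1 + 10^+1.89 + 10^+0.75) = 0.01187
DIC = [CO2*]/α₀ = 3.183×10^-5 / 0.01187 = 2.682 mmol/kg
CA = (α₁ + 2α₂)·DIC = (0.9214 + 2×0.06675) × 2.682 = 2.83 mmol/kg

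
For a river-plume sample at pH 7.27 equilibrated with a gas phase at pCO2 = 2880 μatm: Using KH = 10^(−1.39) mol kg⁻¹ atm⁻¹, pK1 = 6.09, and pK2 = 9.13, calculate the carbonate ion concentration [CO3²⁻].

[CO2*] = KH · pCO2 = 10^(−1.39) × 2880×10^-6 = 1.173×10^-4 mol/kg
α₀ = 1/(1 + K1/[H⁺] + K1K2/[H⁺]²) = 1/(1 + 10^+1.18 + 10^-0.68) = 0.06118
DIC = [CO2*]/α₀ = 1.173×10^-4 / 0.06118 = 1.918 mmol/kg
[CO3²⁻] = α₂·DIC; α₂ = 0.01278, so [CO3²⁻] = 0.01278 × 1.918 = 0.0245 mmol/kg

[CO3²⁻] = 0.0245 mmol/kg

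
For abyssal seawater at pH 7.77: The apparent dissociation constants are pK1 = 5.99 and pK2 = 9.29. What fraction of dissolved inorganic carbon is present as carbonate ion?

α₂ = 0.0288

α₂ = 1 / (1 + [H⁺]/K2 + [H⁺]²/(K1K2)) = 1 / (1 + 10^+1.52 + 10^-0.26)
   = 1 / (1 + 33.113 + 0.54954) = 1/34.663 = 0.02885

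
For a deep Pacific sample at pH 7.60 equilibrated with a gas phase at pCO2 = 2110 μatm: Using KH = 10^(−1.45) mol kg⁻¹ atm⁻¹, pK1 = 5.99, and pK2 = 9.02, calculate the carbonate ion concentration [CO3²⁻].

[CO2*] = KH · pCO2 = 10^(−1.45) × 2110×10^-6 = 7.487×10^-5 mol/kg
α₀ = 1/(1 + K1/[H⁺] + K1K2/[H⁺]²) = 1/(1 + 10^+1.61 + 10^+0.19) = 0.02310
DIC = [CO2*]/α₀ = 7.487×10^-5 / 0.02310 = 3.241 mmol/kg
[CO3²⁻] = α₂·DIC; α₂ = 0.03578, so [CO3²⁻] = 0.03578 × 3.241 = 0.116 mmol/kg

[CO3²⁻] = 0.116 mmol/kg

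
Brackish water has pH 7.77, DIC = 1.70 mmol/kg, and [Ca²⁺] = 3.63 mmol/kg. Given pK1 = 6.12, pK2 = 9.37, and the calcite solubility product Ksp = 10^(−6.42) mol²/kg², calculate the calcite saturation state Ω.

Ω = 0.389

α₂ = 1 / (1 + [H⁺]/K2 + [H⁺]²/(K1K2)) = 1 / (1 + 10^+1.60 + 10^-0.05)
   = 1 / (1 + 39.811 + 0.89125) = 1/41.702 = 0.02398
[CO3²⁻] = α₂ × DIC = 0.02398 × 1.70 = 0.04077 mmol/kg
Ksp = 10^(−6.42) = 3.802×10^-7
Ω = [Ca²⁺][CO3²⁻]/Ksp = (3.63×10^-3)(4.077×10^-5) / 3.802×10^-7 = 0.389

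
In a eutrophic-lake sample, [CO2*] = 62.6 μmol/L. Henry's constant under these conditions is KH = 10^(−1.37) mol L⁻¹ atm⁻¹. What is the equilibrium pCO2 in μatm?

KH = 10^(−1.37) = 4.266×10^-2 mol L⁻¹ atm⁻¹
pCO2 = [CO2*]/KH = 62.6×10^-6 / 4.266×10^-2 = 1.47×10^-3 atm = 1470 μatm

pCO2 = 1470 μatm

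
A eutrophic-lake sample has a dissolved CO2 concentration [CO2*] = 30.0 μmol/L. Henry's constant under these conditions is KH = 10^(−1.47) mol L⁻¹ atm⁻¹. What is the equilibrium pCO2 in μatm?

pCO2 = 885 μatm

KH = 10^(−1.47) = 3.388×10^-2 mol L⁻¹ atm⁻¹
pCO2 = [CO2*]/KH = 30.0×10^-6 / 3.388×10^-2 = 8.85×10^-4 atm = 885 μatm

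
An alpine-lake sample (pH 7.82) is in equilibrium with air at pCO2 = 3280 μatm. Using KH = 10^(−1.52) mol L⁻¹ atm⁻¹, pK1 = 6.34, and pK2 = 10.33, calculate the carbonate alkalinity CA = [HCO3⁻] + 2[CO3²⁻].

[CO2*] = KH · pCO2 = 10^(−1.52) × 3280×10^-6 = 9.905×10^-5 mol/L
α₀ = 1/(1 + K1/[H⁺] + K1K2/[H⁺]²) = 1/(1 + 10^+1.48 + 10^-1.03) = 0.03196
DIC = [CO2*]/α₀ = 9.905×10^-5 / 0.03196 = 3.100 mmol/L
CA = (α₁ + 2α₂)·DIC = (0.9651 + 2×0.002982) × 3.100 = 3.01 mmol/L

CA = 3.01 mmol/L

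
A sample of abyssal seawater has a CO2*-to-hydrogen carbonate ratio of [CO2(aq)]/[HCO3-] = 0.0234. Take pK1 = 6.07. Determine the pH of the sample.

From K1 = [H⁺][HCO3-]/[CO2(aq)]:  pH = pK1 − log₁₀([CO2(aq)]/[HCO3-])
log₁₀(0.0234) = -1.631
pH = 6.07 − (-1.631) = 7.70

pH = 7.70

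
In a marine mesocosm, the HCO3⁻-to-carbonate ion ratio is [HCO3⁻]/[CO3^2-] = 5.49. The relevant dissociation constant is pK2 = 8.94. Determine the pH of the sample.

From K2 = [H⁺][CO3^2-]/[HCO3⁻]:  pH = pK2 − log₁₀([HCO3⁻]/[CO3^2-])
log₁₀(5.49) = +0.740
pH = 8.94 − (+0.740) = 8.20

pH = 8.20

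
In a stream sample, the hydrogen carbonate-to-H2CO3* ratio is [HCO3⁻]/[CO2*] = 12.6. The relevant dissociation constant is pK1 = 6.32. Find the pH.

pH = 7.42

From K1 = [H⁺][HCO3⁻]/[CO2*]:  pH = pK1 + log₁₀([HCO3⁻]/[CO2*])
log₁₀(12.6) = +1.100
pH = 6.32 + (+1.100) = 7.42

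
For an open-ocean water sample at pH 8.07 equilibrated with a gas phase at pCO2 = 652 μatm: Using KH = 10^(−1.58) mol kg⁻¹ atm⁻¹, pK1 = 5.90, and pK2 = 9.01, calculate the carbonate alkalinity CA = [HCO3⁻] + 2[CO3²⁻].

CA = 3.12 mmol/kg

[CO2*] = KH · pCO2 = 10^(−1.58) × 652×10^-6 = 1.715×10^-5 mol/kg
α₀ = 1/(1 + K1/[H⁺] + K1K2/[H⁺]²) = 1/(1 + 10^+2.17 + 10^+1.23) = 0.006028
DIC = [CO2*]/α₀ = 1.715×10^-5 / 0.006028 = 2.845 mmol/kg
CA = (α₁ + 2α₂)·DIC = (0.8916 + 2×0.1024) × 2.845 = 3.12 mmol/kg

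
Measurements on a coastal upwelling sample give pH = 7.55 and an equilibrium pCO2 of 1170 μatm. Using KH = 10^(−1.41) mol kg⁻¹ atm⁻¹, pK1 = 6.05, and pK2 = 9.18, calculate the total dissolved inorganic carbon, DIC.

[CO2*] = KH · pCO2 = 10^(−1.41) × 1170×10^-6 = 4.552×10^-5 mol/kg
α₀ = 1/(1 + K1/[H⁺] + K1K2/[H⁺]²) = 1/(1 + 10^+1.50 + 10^-0.13) = 0.02997
DIC = [CO2*]/α₀ = 4.552×10^-5 / 0.02997 = 1.52 mmol/kg

DIC = 1.52 mmol/kg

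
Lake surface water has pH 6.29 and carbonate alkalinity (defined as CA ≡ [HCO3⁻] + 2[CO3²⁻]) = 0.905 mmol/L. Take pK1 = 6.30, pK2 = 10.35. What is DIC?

CA = [HCO3⁻] + 2[CO3²⁻] = (α₁ + 2α₂)·DIC
At pH 6.29: [H⁺]/K1 = 10^0.01 = 1.0233, K2/[H⁺] = 10^-4.06 = 8.7096×10^-5
α₁ = 1/(1 + 1.0233 + 8.7096×10^-5) = 1/2.0234 = 0.4942; α₂ = α₁·K2/[H⁺] = 4.304×10^-5
α₁ + 2α₂ = 0.4943
DIC = CA / (α₁ + 2α₂) = 0.905 / 0.4943 = 1.83 mmol/L

DIC = 1.83 mmol/L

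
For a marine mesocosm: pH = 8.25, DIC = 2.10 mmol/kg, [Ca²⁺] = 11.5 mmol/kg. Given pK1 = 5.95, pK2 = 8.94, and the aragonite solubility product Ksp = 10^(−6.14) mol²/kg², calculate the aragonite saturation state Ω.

Ω = 5.63

α₂ = 1 / (1 + [H⁺]/K2 + [H⁺]²/(K1K2)) = 1 / (1 + 10^+0.69 + 10^-1.61)
   = 1 / (1 + 4.8978 + 0.024547) = 1/5.9223 = 0.1689
[CO3²⁻] = α₂ × DIC = 0.1689 × 2.10 = 0.3546 mmol/kg
Ksp = 10^(−6.14) = 7.244×10^-7
Ω = [Ca²⁺][CO3²⁻]/Ksp = (11.5×10^-3)(3.546×10^-4) / 7.244×10^-7 = 5.63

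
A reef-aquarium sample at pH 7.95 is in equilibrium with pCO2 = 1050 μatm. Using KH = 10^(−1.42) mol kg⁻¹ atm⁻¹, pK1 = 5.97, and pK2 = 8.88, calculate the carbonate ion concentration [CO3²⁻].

[CO2*] = KH · pCO2 = 10^(−1.42) × 1050×10^-6 = 3.992×10^-5 mol/kg
α₀ = 1/(1 + K1/[H⁺] + K1K2/[H⁺]²) = 1/(1 + 10^+1.98 + 10^+1.05) = 0.009283
DIC = [CO2*]/α₀ = 3.992×10^-5 / 0.009283 = 4.300 mmol/kg
[CO3²⁻] = α₂·DIC; α₂ = 0.1042, so [CO3²⁻] = 0.1042 × 4.300 = 0.448 mmol/kg

[CO3²⁻] = 0.448 mmol/kg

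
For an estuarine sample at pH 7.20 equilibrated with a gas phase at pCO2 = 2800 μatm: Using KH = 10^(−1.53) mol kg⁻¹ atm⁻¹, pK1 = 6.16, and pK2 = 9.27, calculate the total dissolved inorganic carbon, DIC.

DIC = 0.996 mmol/kg

[CO2*] = KH · pCO2 = 10^(−1.53) × 2800×10^-6 = 8.263×10^-5 mol/kg
α₀ = 1/(1 + K1/[H⁺] + K1K2/[H⁺]²) = 1/(1 + 10^+1.04 + 10^-1.03) = 0.08293
DIC = [CO2*]/α₀ = 8.263×10^-5 / 0.08293 = 0.996 mmol/kg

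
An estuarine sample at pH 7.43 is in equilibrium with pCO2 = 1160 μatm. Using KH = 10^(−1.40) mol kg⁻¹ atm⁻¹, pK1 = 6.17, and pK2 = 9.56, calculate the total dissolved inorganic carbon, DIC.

[CO2*] = KH · pCO2 = 10^(−1.40) × 1160×10^-6 = 4.618×10^-5 mol/kg
α₀ = 1/(1 + K1/[H⁺] + K1K2/[H⁺]²) = 1/(1 + 10^+1.26 + 10^-0.87) = 0.05173
DIC = [CO2*]/α₀ = 4.618×10^-5 / 0.05173 = 0.893 mmol/kg

DIC = 0.893 mmol/kg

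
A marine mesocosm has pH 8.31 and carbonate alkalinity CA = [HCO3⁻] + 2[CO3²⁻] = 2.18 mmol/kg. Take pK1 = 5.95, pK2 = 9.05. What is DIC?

CA = [HCO3⁻] + 2[CO3²⁻] = (α₁ + 2α₂)·DIC
At pH 8.31: [H⁺]/K1 = 10^-2.36 = 0.0043652, K2/[H⁺] = 10^-0.74 = 0.18197
α₁ = 1/(1 + 0.0043652 + 0.18197) = 1/1.1863 = 0.8429; α₂ = α₁·K2/[H⁺] = 0.1534
α₁ + 2α₂ = 1.1497
DIC = CA / (α₁ + 2α₂) = 2.18 / 1.1497 = 1.90 mmol/kg

DIC = 1.90 mmol/kg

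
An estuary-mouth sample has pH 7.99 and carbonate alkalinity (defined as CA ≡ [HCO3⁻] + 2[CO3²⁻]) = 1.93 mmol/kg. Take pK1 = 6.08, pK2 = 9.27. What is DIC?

CA = [HCO3⁻] + 2[CO3²⁻] = (α₁ + 2α₂)·DIC
At pH 7.99: [H⁺]/K1 = 10^-1.91 = 0.012303, K2/[H⁺] = 10^-1.28 = 0.052481
α₁ = 1/(1 + 0.012303 + 0.052481) = 1/1.0648 = 0.9392; α₂ = α₁·K2/[H⁺] = 0.04929
α₁ + 2α₂ = 1.0377
DIC = CA / (α₁ + 2α₂) = 1.93 / 1.0377 = 1.86 mmol/kg

DIC = 1.86 mmol/kg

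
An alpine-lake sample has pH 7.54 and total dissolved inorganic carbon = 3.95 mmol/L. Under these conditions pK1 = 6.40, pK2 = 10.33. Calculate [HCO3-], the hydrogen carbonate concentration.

α₁ = 1 / (1 + [H⁺]/K1 + K2/[H⁺]) = 1 / (1 + 10^-1.14 + 10^-2.79)
   = 1 / (1 + 0.072444 + 0.0016218) = 1/1.0741 = 0.9310
[HCO3⁻] = α₁ × DIC = 0.9310 × 3.95 = 3.68 mmol/L

[HCO3⁻] = 3.68 mmol/L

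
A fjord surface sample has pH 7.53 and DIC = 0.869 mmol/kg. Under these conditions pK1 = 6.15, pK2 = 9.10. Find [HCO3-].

α₁ = 1 / (1 + [H⁺]/K1 + K2/[H⁺]) = 1 / (1 + 10^-1.38 + 10^-1.57)
   = 1 / (1 + 0.041687 + 0.026915) = 1/1.0686 = 0.9358
[HCO3⁻] = α₁ × DIC = 0.9358 × 0.869 = 0.813 mmol/kg

[HCO3⁻] = 0.813 mmol/kg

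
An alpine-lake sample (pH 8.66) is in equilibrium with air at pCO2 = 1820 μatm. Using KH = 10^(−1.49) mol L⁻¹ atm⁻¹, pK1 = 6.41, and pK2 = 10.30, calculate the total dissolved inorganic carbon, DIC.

[CO2*] = KH · pCO2 = 10^(−1.49) × 1820×10^-6 = 5.889×10^-5 mol/L
α₀ = 1/(1 + K1/[H⁺] + K1K2/[H⁺]²) = 1/(1 + 10^+2.25 + 10^+0.61) = 0.005467
DIC = [CO2*]/α₀ = 5.889×10^-5 / 0.005467 = 10.8 mmol/L

DIC = 10.8 mmol/L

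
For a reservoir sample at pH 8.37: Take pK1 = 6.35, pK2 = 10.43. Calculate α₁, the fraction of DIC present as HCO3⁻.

α₁ = 0.982

α₁ = 1 / (1 + [H⁺]/K1 + K2/[H⁺]) = 1 / (1 + 10^-2.02 + 10^-2.06)
   = 1 / (1 + 0.0095499 + 0.0087096) = 1/1.0183 = 0.9821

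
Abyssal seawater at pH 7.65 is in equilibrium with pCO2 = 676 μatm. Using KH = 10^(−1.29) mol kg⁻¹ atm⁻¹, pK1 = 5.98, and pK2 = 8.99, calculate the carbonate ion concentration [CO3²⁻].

[CO2*] = KH · pCO2 = 10^(−1.29) × 676×10^-6 = 3.467×10^-5 mol/kg
α₀ = 1/(1 + K1/[H⁺] + K1K2/[H⁺]²) = 1/(1 + 10^+1.67 + 10^+0.33) = 0.02004
DIC = [CO2*]/α₀ = 3.467×10^-5 / 0.02004 = 1.730 mmol/kg
[CO3²⁻] = α₂·DIC; α₂ = 0.04284, so [CO3²⁻] = 0.04284 × 1.730 = 0.0741 mmol/kg

[CO3²⁻] = 0.0741 mmol/kg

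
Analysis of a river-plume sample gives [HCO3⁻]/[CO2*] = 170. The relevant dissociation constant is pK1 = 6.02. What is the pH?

From K1 = [H⁺][HCO3⁻]/[CO2*]:  pH = pK1 + log₁₀([HCO3⁻]/[CO2*])
log₁₀(170) = +2.230
pH = 6.02 + (+2.230) = 8.25

pH = 8.25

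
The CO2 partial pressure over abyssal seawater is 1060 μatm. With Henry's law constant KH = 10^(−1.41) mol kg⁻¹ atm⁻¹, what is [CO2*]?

KH = 10^(−1.41) = 3.890×10^-2 mol kg⁻¹ atm⁻¹
[CO2*] = KH · pCO2 = 3.890×10^-2 × 1060×10^-6 atm = 4.12×10^-5 mol/kg

[CO2*] = 41.2 μmol/kg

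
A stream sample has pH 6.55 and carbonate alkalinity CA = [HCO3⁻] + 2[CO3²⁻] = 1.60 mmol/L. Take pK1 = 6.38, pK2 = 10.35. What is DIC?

CA = [HCO3⁻] + 2[CO3²⁻] = (α₁ + 2α₂)·DIC
At pH 6.55: [H⁺]/K1 = 10^-0.17 = 0.67608, K2/[H⁺] = 10^-3.80 = 0.00015849
α₁ = 1/(1 + 0.67608 + 0.00015849) = 1/1.6762 = 0.5966; α₂ = α₁·K2/[H⁺] = 9.455×10^-5
α₁ + 2α₂ = 0.5968
DIC = CA / (α₁ + 2α₂) = 1.60 / 0.5968 = 2.68 mmol/L

DIC = 2.68 mmol/L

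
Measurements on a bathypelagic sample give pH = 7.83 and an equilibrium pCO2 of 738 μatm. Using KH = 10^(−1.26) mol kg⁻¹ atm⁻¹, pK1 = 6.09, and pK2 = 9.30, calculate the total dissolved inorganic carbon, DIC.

[CO2*] = KH · pCO2 = 10^(−1.26) × 738×10^-6 = 4.056×10^-5 mol/kg
α₀ = 1/(1 + K1/[H⁺] + K1K2/[H⁺]²) = 1/(1 + 10^+1.74 + 10^+0.27) = 0.01730
DIC = [CO2*]/α₀ = 4.056×10^-5 / 0.01730 = 2.34 mmol/kg

DIC = 2.34 mmol/kg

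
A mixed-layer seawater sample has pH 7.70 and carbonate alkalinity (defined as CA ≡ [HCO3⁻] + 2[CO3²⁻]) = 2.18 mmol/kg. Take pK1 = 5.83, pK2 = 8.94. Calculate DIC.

CA = [HCO3⁻] + 2[CO3²⁻] = (α₁ + 2α₂)·DIC
At pH 7.70: [H⁺]/K1 = 10^-1.87 = 0.013490, K2/[H⁺] = 10^-1.24 = 0.057544
α₁ = 1/(1 + 0.013490 + 0.057544) = 1/1.0710 = 0.9337; α₂ = α₁·K2/[H⁺] = 0.05373
α₁ + 2α₂ = 1.0411
DIC = CA / (α₁ + 2α₂) = 2.18 / 1.0411 = 2.09 mmol/kg

DIC = 2.09 mmol/kg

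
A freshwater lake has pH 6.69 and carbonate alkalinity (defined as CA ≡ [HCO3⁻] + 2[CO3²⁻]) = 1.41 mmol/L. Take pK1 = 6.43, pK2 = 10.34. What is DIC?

CA = [HCO3⁻] + 2[CO3²⁻] = (α₁ + 2α₂)·DIC
At pH 6.69: [H⁺]/K1 = 10^-0.26 = 0.54954, K2/[H⁺] = 10^-3.65 = 0.00022387
α₁ = 1/(1 + 0.54954 + 0.00022387) = 1/1.5498 = 0.6453; α₂ = α₁·K2/[H⁺] = 0.0001445
α₁ + 2α₂ = 0.6455
DIC = CA / (α₁ + 2α₂) = 1.41 / 0.6455 = 2.18 mmol/L

DIC = 2.18 mmol/L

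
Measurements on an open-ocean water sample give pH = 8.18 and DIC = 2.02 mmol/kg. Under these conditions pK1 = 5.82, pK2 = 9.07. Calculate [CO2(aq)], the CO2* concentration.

α₀ = 1 / (1 + K1/[H⁺] + K1K2/[H⁺]²) = 1 / (1 + 10^+2.36 + 10^+1.47)
   = 1 / (1 + 229.09 + 29.512) = 1/259.60 = 0.003852
[CO2*] = α₀ × DIC = 0.003852 × 2.02 = 0.00778 mmol/kg = 7.78 μmol/kg

[CO2*] = 7.78 μmol/kg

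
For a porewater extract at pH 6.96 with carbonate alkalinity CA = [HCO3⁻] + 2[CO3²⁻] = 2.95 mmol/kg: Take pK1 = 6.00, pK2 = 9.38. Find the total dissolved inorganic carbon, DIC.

CA = [HCO3⁻] + 2[CO3²⁻] = (α₁ + 2α₂)·DIC
At pH 6.96: [H⁺]/K1 = 10^-0.96 = 0.10965, K2/[H⁺] = 10^-2.42 = 0.0038019
α₁ = 1/(1 + 0.10965 + 0.0038019) = 1/1.1134 = 0.8981; α₂ = α₁·K2/[H⁺] = 0.003415
α₁ + 2α₂ = 0.9049
DIC = CA / (α₁ + 2α₂) = 2.95 / 0.9049 = 3.26 mmol/kg

DIC = 3.26 mmol/kg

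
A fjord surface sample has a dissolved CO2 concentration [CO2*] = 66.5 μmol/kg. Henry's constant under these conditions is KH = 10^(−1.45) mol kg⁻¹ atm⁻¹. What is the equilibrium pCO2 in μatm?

KH = 10^(−1.45) = 3.548×10^-2 mol kg⁻¹ atm⁻¹
pCO2 = [CO2*]/KH = 66.5×10^-6 / 3.548×10^-2 = 1.87×10^-3 atm = 1870 μatm

pCO2 = 1870 μatm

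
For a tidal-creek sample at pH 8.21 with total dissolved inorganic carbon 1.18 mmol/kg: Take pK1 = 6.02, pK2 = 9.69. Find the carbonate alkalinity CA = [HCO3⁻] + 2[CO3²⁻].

CA = 1.21 mmol/kg

CA = [HCO3⁻] + 2[CO3²⁻] = (α₁ + 2α₂)·DIC
At pH 8.21: [H⁺]/K1 = 10^-2.19 = 0.0064565, K2/[H⁺] = 10^-1.48 = 0.033113
α₁ = 1/(1 + 0.0064565 + 0.033113) = 1/1.0396 = 0.9619; α₂ = α₁·K2/[H⁺] = 0.03185
α₁ + 2α₂ = 1.0256
CA = 1.0256 × 1.18 = 1.21 mmol/kg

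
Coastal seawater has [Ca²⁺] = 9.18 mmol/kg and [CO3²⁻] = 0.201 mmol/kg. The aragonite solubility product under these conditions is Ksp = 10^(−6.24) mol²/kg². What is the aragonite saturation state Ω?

Ω = 3.21

Ksp = 10^(−6.24) = 5.754×10^-7
Ω = [Ca²⁺][CO3²⁻]/Ksp = (9.18×10^-3)(0.201×10^-3) / 5.754×10^-7 = 3.21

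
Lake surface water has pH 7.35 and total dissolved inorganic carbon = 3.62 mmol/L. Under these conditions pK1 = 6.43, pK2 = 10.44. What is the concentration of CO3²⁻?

α₂ = 1 / (1 + [H⁺]/K2 + [H⁺]²/(K1K2)) = 1 / (1 + 10^+3.09 + 10^+2.17)
   = 1 / (1 + 1230.3 + 147.91) = 1/1379.2 = 0.0007251
[CO3²⁻] = α₂ × DIC = 0.0007251 × 3.62 = 0.00262 mmol/L = 2.62 μmol/L

[CO3²⁻] = 2.62 μmol/L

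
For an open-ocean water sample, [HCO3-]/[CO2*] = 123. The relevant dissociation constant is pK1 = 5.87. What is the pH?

From K1 = [H⁺][HCO3-]/[CO2*]:  pH = pK1 + log₁₀([HCO3-]/[CO2*])
log₁₀(123) = +2.090
pH = 5.87 + (+2.090) = 7.96

pH = 7.96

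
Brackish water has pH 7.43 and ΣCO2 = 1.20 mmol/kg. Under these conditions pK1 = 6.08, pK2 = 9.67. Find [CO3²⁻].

[CO3²⁻] = 6.57 μmol/kg

α₂ = 1 / (1 + [H⁺]/K2 + [H⁺]²/(K1K2)) = 1 / (1 + 10^+2.24 + 10^+0.89)
   = 1 / (1 + 173.78 + 7.7625) = 1/182.54 = 0.005478
[CO3²⁻] = α₂ × DIC = 0.005478 × 1.20 = 0.00657 mmol/kg = 6.57 μmol/kg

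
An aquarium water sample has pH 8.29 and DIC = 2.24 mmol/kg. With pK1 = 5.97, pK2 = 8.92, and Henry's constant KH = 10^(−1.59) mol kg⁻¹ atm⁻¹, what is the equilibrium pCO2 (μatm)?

α₀ = 1 / (1 + K1/[H⁺] + K1K2/[H⁺]²) = 1 / (1 + 10^+2.32 + 10^+1.69)
   = 1 / (1 + 208.93 + 48.978) = 1/258.91 = 0.003862
[CO2*] = α₀ × DIC = 0.003862 × 2.24 = 0.008652 mmol/kg = 8.652 μmol/kg
pCO2 = [CO2*]/KH = 8.652×10^-6 / 2.570×10^-2 = 337 μatm

pCO2 = 337 μatm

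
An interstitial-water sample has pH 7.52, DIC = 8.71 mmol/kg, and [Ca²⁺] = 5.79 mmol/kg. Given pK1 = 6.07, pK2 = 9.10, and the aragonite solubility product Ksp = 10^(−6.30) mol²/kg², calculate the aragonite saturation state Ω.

Ω = 2.49

α₂ = 1 / (1 + [H⁺]/K2 + [H⁺]²/(K1K2)) = 1 / (1 + 10^+1.58 + 10^+0.13)
   = 1 / (1 + 38.019 + 1.3490) = 1/40.368 = 0.02477
[CO3²⁻] = α₂ × DIC = 0.02477 × 8.71 = 0.2158 mmol/kg
Ksp = 10^(−6.30) = 5.012×10^-7
Ω = [Ca²⁺][CO3²⁻]/Ksp = (5.79×10^-3)(2.158×10^-4) / 5.012×10^-7 = 2.49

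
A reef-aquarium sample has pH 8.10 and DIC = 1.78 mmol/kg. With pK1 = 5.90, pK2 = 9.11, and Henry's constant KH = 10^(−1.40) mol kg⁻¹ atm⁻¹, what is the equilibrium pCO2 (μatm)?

pCO2 = 256 μatm

α₀ = 1 / (1 + K1/[H⁺] + K1K2/[H⁺]²) = 1 / (1 + 10^+2.20 + 10^+1.19)
   = 1 / (1 + 158.49 + 15.488) = 1/174.98 = 0.005715
[CO2*] = α₀ × DIC = 0.005715 × 1.78 = 0.01017 mmol/kg = 10.17 μmol/kg
pCO2 = [CO2*]/KH = 1.017×10^-5 / 3.981×10^-2 = 256 μatm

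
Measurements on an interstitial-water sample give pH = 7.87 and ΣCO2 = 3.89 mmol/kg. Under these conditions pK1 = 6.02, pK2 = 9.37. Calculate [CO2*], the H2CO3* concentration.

α₀ = 1 / (1 + K1/[H⁺] + K1K2/[H⁺]²) = 1 / (1 + 10^+1.85 + 10^+0.35)
   = 1 / (1 + 70.795 + 2.2387) = 1/74.033 = 0.01351
[CO2*] = α₀ × DIC = 0.01351 × 3.89 = 0.0525 mmol/kg

[CO2*] = 0.0525 mmol/kg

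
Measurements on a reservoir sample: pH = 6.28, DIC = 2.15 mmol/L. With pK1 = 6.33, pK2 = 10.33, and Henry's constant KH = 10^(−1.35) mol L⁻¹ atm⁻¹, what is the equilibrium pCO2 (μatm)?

α₀ = 1 / (1 + K1/[H⁺] + K1K2/[H⁺]²) = 1 / (1 + 10^-0.05 + 10^-4.10)
   = 1 / (1 + 0.89125 + 7.9433×10^-5) = 1/1.8913 = 0.5287
[CO2*] = α₀ × DIC = 0.5287 × 2.15 = 1.137 mmol/L
pCO2 = [CO2*]/KH = 1.137×10^-3 / 4.467×10^-2 = 2.54×10^4 μatm

pCO2 = 2.54×10^4 μatm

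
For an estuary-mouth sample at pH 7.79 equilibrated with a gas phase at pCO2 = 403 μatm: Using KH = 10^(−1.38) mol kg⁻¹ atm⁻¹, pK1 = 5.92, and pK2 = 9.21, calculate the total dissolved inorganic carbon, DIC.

[CO2*] = KH · pCO2 = 10^(−1.38) × 403×10^-6 = 1.680×10^-5 mol/kg
α₀ = 1/(1 + K1/[H⁺] + K1K2/[H⁺]²) = 1/(1 + 10^+1.87 + 10^+0.45) = 0.01283
DIC = [CO2*]/α₀ = 1.680×10^-5 / 0.01283 = 1.31 mmol/kg

DIC = 1.31 mmol/kg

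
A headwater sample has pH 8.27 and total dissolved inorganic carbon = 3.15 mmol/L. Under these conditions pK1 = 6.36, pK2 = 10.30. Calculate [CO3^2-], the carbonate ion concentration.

α₂ = 1 / (1 + [H⁺]/K2 + [H⁺]²/(K1K2)) = 1 / (1 + 10^+2.03 + 10^+0.12)
   = 1 / (1 + 107.15 + 1.3183) = 1/109.47 = 0.009135
[CO3²⁻] = α₂ × DIC = 0.009135 × 3.15 = 0.0288 mmol/L

[CO3²⁻] = 0.0288 mmol/L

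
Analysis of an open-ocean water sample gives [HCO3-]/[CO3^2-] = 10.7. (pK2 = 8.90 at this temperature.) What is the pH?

pH = 7.87

From K2 = [H⁺][CO3^2-]/[HCO3-]:  pH = pK2 − log₁₀([HCO3-]/[CO3^2-])
log₁₀(10.7) = +1.029
pH = 8.90 − (+1.029) = 7.87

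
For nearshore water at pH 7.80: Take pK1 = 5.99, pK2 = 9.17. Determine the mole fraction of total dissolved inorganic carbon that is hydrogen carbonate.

α₁ = 0.945

α₁ = 1 / (1 + [H⁺]/K1 + K2/[H⁺]) = 1 / (1 + 10^-1.81 + 10^-1.37)
   = 1 / (1 + 0.015488 + 0.042658) = 1/1.0581 = 0.9450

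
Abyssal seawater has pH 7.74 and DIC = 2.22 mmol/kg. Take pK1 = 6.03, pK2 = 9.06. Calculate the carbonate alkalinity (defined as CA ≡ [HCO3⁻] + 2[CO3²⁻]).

CA = 2.28 mmol/kg

CA = [HCO3⁻] + 2[CO3²⁻] = (α₁ + 2α₂)·DIC
At pH 7.74: [H⁺]/K1 = 10^-1.71 = 0.019498, K2/[H⁺] = 10^-1.32 = 0.047863
α₁ = 1/(1 + 0.019498 + 0.047863) = 1/1.0674 = 0.9369; α₂ = α₁·K2/[H⁺] = 0.04484
α₁ + 2α₂ = 1.0266
CA = 1.0266 × 2.22 = 2.28 mmol/kg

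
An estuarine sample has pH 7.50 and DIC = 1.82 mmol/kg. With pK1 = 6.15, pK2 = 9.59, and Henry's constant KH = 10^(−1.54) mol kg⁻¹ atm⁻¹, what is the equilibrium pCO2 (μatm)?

pCO2 = 2680 μatm

α₀ = 1 / (1 + K1/[H⁺] + K1K2/[H⁺]²) = 1 / (1 + 10^+1.35 + 10^-0.74)
   = 1 / (1 + 22.387 + 0.18197) = 1/23.569 = 0.04243
[CO2*] = α₀ × DIC = 0.04243 × 1.82 = 0.07722 mmol/kg
pCO2 = [CO2*]/KH = 7.722×10^-5 / 2.884×10^-2 = 2680 μatm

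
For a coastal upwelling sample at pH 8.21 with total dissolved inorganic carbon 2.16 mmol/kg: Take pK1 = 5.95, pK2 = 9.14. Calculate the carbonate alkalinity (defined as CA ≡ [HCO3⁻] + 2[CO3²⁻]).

CA = [HCO3⁻] + 2[CO3²⁻] = (α₁ + 2α₂)·DIC
At pH 8.21: [H⁺]/K1 = 10^-2.26 = 0.0054954, K2/[H⁺] = 10^-0.93 = 0.11749
α₁ = 1/(1 + 0.0054954 + 0.11749) = 1/1.1230 = 0.8905; α₂ = α₁·K2/[H⁺] = 0.1046
α₁ + 2α₂ = 1.0997
CA = 1.0997 × 2.16 = 2.38 mmol/kg

CA = 2.38 mmol/kg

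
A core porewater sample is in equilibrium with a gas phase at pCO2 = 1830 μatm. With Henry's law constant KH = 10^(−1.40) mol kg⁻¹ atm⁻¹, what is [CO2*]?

[CO2*] = 72.9 μmol/kg

KH = 10^(−1.40) = 3.981×10^-2 mol kg⁻¹ atm⁻¹
[CO2*] = KH · pCO2 = 3.981×10^-2 × 1830×10^-6 atm = 7.29×10^-5 mol/kg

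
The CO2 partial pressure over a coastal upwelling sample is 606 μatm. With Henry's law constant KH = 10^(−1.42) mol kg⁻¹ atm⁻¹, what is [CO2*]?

[CO2*] = 23.0 μmol/kg

KH = 10^(−1.42) = 3.802×10^-2 mol kg⁻¹ atm⁻¹
[CO2*] = KH · pCO2 = 3.802×10^-2 × 606×10^-6 atm = 2.30×10^-5 mol/kg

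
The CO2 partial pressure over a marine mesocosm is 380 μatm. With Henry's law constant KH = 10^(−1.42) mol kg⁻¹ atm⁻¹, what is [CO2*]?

[CO2*] = 14.4 μmol/kg

KH = 10^(−1.42) = 3.802×10^-2 mol kg⁻¹ atm⁻¹
[CO2*] = KH · pCO2 = 3.802×10^-2 × 380×10^-6 atm = 1.44×10^-5 mol/kg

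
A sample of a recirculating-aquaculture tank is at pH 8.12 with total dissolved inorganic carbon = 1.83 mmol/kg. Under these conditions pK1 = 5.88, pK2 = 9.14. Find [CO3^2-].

[CO3²⁻] = 0.159 mmol/kg

α₂ = 1 / (1 + [H⁺]/K2 + [H⁺]²/(K1K2)) = 1 / (1 + 10^+1.02 + 10^-1.22)
   = 1 / (1 + 10.471 + 0.060256) = 1/11.532 = 0.08672
[CO3²⁻] = α₂ × DIC = 0.08672 × 1.83 = 0.159 mmol/kg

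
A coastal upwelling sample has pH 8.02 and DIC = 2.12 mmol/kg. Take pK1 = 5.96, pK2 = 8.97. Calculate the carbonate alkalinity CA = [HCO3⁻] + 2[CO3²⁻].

CA = [HCO3⁻] + 2[CO3²⁻] = (α₁ + 2α₂)·DIC
At pH 8.02: [H⁺]/K1 = 10^-2.06 = 0.0087096, K2/[H⁺] = 10^-0.95 = 0.11220
α₁ = 1/(1 + 0.0087096 + 0.11220) = 1/1.1209 = 0.8921; α₂ = α₁·K2/[H⁺] = 0.1001
α₁ + 2α₂ = 1.0923
CA = 1.0923 × 2.12 = 2.32 mmol/kg

CA = 2.32 mmol/kg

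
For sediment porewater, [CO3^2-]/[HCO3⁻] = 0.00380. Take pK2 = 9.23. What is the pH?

pH = 6.81

From K2 = [H⁺][CO3^2-]/[HCO3⁻]:  pH = pK2 + log₁₀([CO3^2-]/[HCO3⁻])
log₁₀(0.00380) = -2.420
pH = 9.23 + (-2.420) = 6.81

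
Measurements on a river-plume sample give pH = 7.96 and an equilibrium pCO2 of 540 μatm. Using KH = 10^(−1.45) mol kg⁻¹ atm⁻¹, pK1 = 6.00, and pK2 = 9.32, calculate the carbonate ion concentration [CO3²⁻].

[CO3²⁻] = 0.0763 mmol/kg

[CO2*] = KH · pCO2 = 10^(−1.45) × 540×10^-6 = 1.916×10^-5 mol/kg
α₀ = 1/(1 + K1/[H⁺] + K1K2/[H⁺]²) = 1/(1 + 10^+1.96 + 10^+0.60) = 0.01040
DIC = [CO2*]/α₀ = 1.916×10^-5 / 0.01040 = 1.843 mmol/kg
[CO3²⁻] = α₂·DIC; α₂ = 0.04139, so [CO3²⁻] = 0.04139 × 1.843 = 0.0763 mmol/kg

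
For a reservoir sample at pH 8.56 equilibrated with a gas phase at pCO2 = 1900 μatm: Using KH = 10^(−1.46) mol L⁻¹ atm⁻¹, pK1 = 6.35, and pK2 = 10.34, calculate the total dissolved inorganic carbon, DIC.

[CO2*] = KH · pCO2 = 10^(−1.46) × 1900×10^-6 = 6.588×10^-5 mol/L
α₀ = 1/(1 + K1/[H⁺] + K1K2/[H⁺]²) = 1/(1 + 10^+2.21 + 10^+0.43) = 0.006029
DIC = [CO2*]/α₀ = 6.588×10^-5 / 0.006029 = 10.9 mmol/L

DIC = 10.9 mmol/L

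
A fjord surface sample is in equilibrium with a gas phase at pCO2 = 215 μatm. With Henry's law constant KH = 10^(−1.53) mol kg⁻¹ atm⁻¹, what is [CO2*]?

KH = 10^(−1.53) = 2.951×10^-2 mol kg⁻¹ atm⁻¹
[CO2*] = KH · pCO2 = 2.951×10^-2 × 215×10^-6 atm = 6.35×10^-6 mol/kg

[CO2*] = 6.35 μmol/kg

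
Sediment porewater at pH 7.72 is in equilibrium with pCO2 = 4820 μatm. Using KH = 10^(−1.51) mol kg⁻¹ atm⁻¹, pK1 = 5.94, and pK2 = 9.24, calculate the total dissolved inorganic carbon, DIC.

[CO2*] = KH · pCO2 = 10^(−1.51) × 4820×10^-6 = 1.490×10^-4 mol/kg
α₀ = 1/(1 + K1/[H⁺] + K1K2/[H⁺]²) = 1/(1 + 10^+1.78 + 10^+0.26) = 0.01585
DIC = [CO2*]/α₀ = 1.490×10^-4 / 0.01585 = 9.40 mmol/kg

DIC = 9.40 mmol/kg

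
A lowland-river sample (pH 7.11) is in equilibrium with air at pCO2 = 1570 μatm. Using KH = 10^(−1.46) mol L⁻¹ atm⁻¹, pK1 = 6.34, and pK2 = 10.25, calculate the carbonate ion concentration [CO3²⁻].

[CO2*] = KH · pCO2 = 10^(−1.46) × 1570×10^-6 = 5.444×10^-5 mol/L
α₀ = 1/(1 + K1/[H⁺] + K1K2/[H⁺]²) = 1/(1 + 10^+0.77 + 10^-2.37) = 0.1451
DIC = [CO2*]/α₀ = 5.444×10^-5 / 0.1451 = 0.3752 mmol/L
[CO3²⁻] = α₂·DIC; α₂ = 0.0006189, so [CO3²⁻] = 0.0006189 × 0.3752 = 0.000232 mmol/L = 0.232 μmol/L

[CO3²⁻] = 0.232 μmol/L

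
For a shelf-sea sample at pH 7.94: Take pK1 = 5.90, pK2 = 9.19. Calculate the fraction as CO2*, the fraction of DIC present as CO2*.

α₀ = 1 / (1 + K1/[H⁺] + K1K2/[H⁺]²) = 1 / (1 + 10^+2.04 + 10^+0.79)
   = 1 / (1 + 109.65 + 6.1660) = 1/116.81 = 0.008561

α₀ = 0.00856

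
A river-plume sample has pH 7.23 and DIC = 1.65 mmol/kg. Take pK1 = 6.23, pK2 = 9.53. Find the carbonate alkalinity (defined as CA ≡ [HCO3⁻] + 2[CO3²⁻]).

CA = 1.51 mmol/kg

CA = [HCO3⁻] + 2[CO3²⁻] = (α₁ + 2α₂)·DIC
At pH 7.23: [H⁺]/K1 = 10^-1.00 = 0.10000, K2/[H⁺] = 10^-2.30 = 0.0050119
α₁ = 1/(1 + 0.10000 + 0.0050119) = 1/1.1050 = 0.9050; α₂ = α₁·K2/[H⁺] = 0.004536
α₁ + 2α₂ = 0.9140
CA = 0.9140 × 1.65 = 1.51 mmol/kg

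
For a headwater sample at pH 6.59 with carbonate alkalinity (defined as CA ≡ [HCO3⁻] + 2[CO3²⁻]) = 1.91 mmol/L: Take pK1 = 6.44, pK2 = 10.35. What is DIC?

DIC = 3.26 mmol/L

CA = [HCO3⁻] + 2[CO3²⁻] = (α₁ + 2α₂)·DIC
At pH 6.59: [H⁺]/K1 = 10^-0.15 = 0.70795, K2/[H⁺] = 10^-3.76 = 0.00017378
α₁ = 1/(1 + 0.70795 + 0.00017378) = 1/1.7081 = 0.5854; α₂ = α₁·K2/[H⁺] = 0.0001017
α₁ + 2α₂ = 0.5856
DIC = CA / (α₁ + 2α₂) = 1.91 / 0.5856 = 3.26 mmol/L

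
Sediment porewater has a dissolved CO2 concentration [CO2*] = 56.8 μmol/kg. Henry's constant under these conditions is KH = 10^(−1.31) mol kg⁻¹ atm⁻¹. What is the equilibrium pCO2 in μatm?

pCO2 = 1160 μatm

KH = 10^(−1.31) = 4.898×10^-2 mol kg⁻¹ atm⁻¹
pCO2 = [CO2*]/KH = 56.8×10^-6 / 4.898×10^-2 = 1.16×10^-3 atm = 1160 μatm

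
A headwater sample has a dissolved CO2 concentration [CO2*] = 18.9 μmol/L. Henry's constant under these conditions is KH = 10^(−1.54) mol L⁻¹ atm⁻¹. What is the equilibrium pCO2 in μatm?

KH = 10^(−1.54) = 2.884×10^-2 mol L⁻¹ atm⁻¹
pCO2 = [CO2*]/KH = 18.9×10^-6 / 2.884×10^-2 = 6.55×10^-4 atm = 655 μatm

pCO2 = 655 μatm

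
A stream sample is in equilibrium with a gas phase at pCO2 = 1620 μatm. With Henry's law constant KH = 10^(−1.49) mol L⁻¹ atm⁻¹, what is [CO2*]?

KH = 10^(−1.49) = 3.236×10^-2 mol L⁻¹ atm⁻¹
[CO2*] = KH · pCO2 = 3.236×10^-2 × 1620×10^-6 atm = 5.24×10^-5 mol/L

[CO2*] = 52.4 μmol/L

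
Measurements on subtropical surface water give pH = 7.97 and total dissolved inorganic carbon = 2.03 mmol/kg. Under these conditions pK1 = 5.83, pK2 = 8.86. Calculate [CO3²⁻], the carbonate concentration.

α₂ = 1 / (1 + [H⁺]/K2 + [H⁺]²/(K1K2)) = 1 / (1 + 10^+0.89 + 10^-1.25)
   = 1 / (1 + 7.7625 + 0.056234) = 1/8.8187 = 0.1134
[CO3²⁻] = α₂ × DIC = 0.1134 × 2.03 = 0.230 mmol/kg

[CO3²⁻] = 0.230 mmol/kg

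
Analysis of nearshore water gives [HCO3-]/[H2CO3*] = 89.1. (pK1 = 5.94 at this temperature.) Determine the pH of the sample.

From K1 = [H⁺][HCO3-]/[H2CO3*]:  pH = pK1 + log₁₀([HCO3-]/[H2CO3*])
log₁₀(89.1) = +1.950
pH = 5.94 + (+1.950) = 7.89

pH = 7.89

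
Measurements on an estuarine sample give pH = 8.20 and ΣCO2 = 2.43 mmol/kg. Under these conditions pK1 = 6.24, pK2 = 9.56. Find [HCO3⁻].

[HCO3⁻] = 2.30 mmol/kg

α₁ = 1 / (1 + [H⁺]/K1 + K2/[H⁺]) = 1 / (1 + 10^-1.96 + 10^-1.36)
   = 1 / (1 + 0.010965 + 0.043652) = 1/1.0546 = 0.9482
[HCO3⁻] = α₁ × DIC = 0.9482 × 2.43 = 2.30 mmol/kg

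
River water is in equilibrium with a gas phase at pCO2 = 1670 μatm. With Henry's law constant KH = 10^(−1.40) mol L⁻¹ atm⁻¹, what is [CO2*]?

KH = 10^(−1.40) = 3.981×10^-2 mol L⁻¹ atm⁻¹
[CO2*] = KH · pCO2 = 3.981×10^-2 × 1670×10^-6 atm = 6.65×10^-5 mol/L

[CO2*] = 66.5 μmol/L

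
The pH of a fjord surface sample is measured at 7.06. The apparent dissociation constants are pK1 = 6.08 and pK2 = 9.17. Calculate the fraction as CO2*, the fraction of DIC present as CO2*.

α₀ = 0.0941

α₀ = 1 / (1 + K1/[H⁺] + K1K2/[H⁺]²) = 1 / (1 + 10^+0.98 + 10^-1.13)
   = 1 / (1 + 9.5499 + 0.074131) = 1/10.624 = 0.09413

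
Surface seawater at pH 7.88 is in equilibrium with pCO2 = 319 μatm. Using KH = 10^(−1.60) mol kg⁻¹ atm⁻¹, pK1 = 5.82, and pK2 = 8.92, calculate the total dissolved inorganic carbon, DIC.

[CO2*] = KH · pCO2 = 10^(−1.60) × 319×10^-6 = 8.013×10^-6 mol/kg
α₀ = 1/(1 + K1/[H⁺] + K1K2/[H⁺]²) = 1/(1 + 10^+2.06 + 10^+1.02) = 0.007918
DIC = [CO2*]/α₀ = 8.013×10^-6 / 0.007918 = 1.01 mmol/kg

DIC = 1.01 mmol/kg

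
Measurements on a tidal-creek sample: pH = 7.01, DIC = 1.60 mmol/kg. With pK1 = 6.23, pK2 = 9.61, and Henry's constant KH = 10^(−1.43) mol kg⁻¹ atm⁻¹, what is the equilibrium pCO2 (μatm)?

α₀ = 1 / (1 + K1/[H⁺] + K1K2/[H⁺]²) = 1 / (1 + 10^+0.78 + 10^-1.82)
   = 1 / (1 + 6.0256 + 0.015136) = 1/7.0407 = 0.1420
[CO2*] = α₀ × DIC = 0.1420 × 1.60 = 0.2272 mmol/kg
pCO2 = [CO2*]/KH = 2.272×10^-4 / 3.715×10^-2 = 6120 μatm

pCO2 = 6120 μatm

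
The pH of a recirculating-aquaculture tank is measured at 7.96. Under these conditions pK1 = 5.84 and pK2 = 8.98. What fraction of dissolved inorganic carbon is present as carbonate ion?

α₂ = 0.0866

α₂ = 1 / (1 + [H⁺]/K2 + [H⁺]²/(K1K2)) = 1 / (1 + 10^+1.02 + 10^-1.10)
   = 1 / (1 + 10.471 + 0.079433) = 1/11.551 = 0.08657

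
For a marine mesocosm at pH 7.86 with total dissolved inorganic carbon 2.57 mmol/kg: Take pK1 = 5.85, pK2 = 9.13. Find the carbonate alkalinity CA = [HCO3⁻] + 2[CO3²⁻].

CA = 2.68 mmol/kg

CA = [HCO3⁻] + 2[CO3²⁻] = (α₁ + 2α₂)·DIC
At pH 7.86: [H⁺]/K1 = 10^-2.01 = 0.0097724, K2/[H⁺] = 10^-1.27 = 0.053703
α₁ = 1/(1 + 0.0097724 + 0.053703) = 1/1.0635 = 0.9403; α₂ = α₁·K2/[H⁺] = 0.05050
α₁ + 2α₂ = 1.0413
CA = 1.0413 × 2.57 = 2.68 mmol/kg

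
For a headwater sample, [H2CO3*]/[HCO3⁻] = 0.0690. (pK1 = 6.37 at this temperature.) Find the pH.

pH = 7.53

From K1 = [H⁺][HCO3⁻]/[H2CO3*]:  pH = pK1 − log₁₀([H2CO3*]/[HCO3⁻])
log₁₀(0.0690) = -1.161
pH = 6.37 − (-1.161) = 7.53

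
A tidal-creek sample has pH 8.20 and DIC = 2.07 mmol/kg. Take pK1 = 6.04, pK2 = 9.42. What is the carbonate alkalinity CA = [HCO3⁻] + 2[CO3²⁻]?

CA = 2.17 mmol/kg

CA = [HCO3⁻] + 2[CO3²⁻] = (α₁ + 2α₂)·DIC
At pH 8.20: [H⁺]/K1 = 10^-2.16 = 0.0069183, K2/[H⁺] = 10^-1.22 = 0.060256
α₁ = 1/(1 + 0.0069183 + 0.060256) = 1/1.0672 = 0.9371; α₂ = α₁·K2/[H⁺] = 0.05646
α₁ + 2α₂ = 1.0500
CA = 1.0500 × 2.07 = 2.17 mmol/kg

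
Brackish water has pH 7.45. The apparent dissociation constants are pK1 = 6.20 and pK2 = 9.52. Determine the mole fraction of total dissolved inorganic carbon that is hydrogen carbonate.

α₁ = 1 / (1 + [H⁺]/K1 + K2/[H⁺]) = 1 / (1 + 10^-1.25 + 10^-2.07)
   = 1 / (1 + 0.056234 + 0.0085114) = 1/1.0647 = 0.9392

α₁ = 0.939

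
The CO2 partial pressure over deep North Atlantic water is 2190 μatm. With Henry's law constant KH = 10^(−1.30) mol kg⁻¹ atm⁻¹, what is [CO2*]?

[CO2*] = 110 μmol/kg

KH = 10^(−1.30) = 5.012×10^-2 mol kg⁻¹ atm⁻¹
[CO2*] = KH · pCO2 = 5.012×10^-2 × 2190×10^-6 atm = 1.10×10^-4 mol/kg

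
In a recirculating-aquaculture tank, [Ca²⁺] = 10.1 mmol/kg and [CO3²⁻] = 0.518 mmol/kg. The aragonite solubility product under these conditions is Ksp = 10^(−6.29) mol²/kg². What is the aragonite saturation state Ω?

Ksp = 10^(−6.29) = 5.129×10^-7
Ω = [Ca²⁺][CO3²⁻]/Ksp = (10.1×10^-3)(0.518×10^-3) / 5.129×10^-7 = 10.2

Ω = 10.2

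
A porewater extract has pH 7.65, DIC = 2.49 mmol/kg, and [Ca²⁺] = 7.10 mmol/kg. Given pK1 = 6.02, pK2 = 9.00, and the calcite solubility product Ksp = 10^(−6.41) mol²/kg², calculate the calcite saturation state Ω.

α₂ = 1 / (1 + [H⁺]/K2 + [H⁺]²/(K1K2)) = 1 / (1 + 10^+1.35 + 10^-0.28)
   = 1 / (1 + 22.387 + 0.52481) = 1/23.912 = 0.04182
[CO3²⁻] = α₂ × DIC = 0.04182 × 2.49 = 0.1041 mmol/kg
Ksp = 10^(−6.41) = 3.890×10^-7
Ω = [Ca²⁺][CO3²⁻]/Ksp = (7.10×10^-3)(1.041×10^-4) / 3.890×10^-7 = 1.90

Ω = 1.90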